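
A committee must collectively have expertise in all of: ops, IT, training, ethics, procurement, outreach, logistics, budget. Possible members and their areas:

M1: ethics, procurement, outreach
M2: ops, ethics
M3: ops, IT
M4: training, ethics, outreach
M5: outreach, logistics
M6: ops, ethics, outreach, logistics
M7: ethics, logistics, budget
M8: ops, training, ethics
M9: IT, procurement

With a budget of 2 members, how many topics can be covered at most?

6

Choosing M6, M9 covers {ops, IT, ethics, procurement, outreach, logistics} — 6 topics.
No choice of 2 members does better; here training, budget are left uncovered.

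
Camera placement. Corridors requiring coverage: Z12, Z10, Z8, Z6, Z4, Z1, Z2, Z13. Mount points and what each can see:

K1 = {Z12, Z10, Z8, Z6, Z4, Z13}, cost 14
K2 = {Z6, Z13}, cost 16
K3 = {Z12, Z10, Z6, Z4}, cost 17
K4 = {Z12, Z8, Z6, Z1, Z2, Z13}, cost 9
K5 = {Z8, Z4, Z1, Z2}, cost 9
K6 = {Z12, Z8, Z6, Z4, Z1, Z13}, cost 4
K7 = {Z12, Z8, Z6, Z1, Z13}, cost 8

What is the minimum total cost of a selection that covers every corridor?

K1, K4 cover every corridor at cost 14 + 9 = 23.
Any cover uses at least 2 camera mounts; among all covering selections none totals below 23.
Greedy by coverage-per-cost would pick K6, K4, K1 for 27 — worse than the optimum 23.

23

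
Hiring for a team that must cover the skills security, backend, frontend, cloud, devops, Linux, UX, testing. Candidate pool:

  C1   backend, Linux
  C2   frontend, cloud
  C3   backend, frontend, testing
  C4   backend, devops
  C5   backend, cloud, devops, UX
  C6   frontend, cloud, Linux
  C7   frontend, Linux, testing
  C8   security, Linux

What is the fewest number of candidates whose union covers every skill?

C3, C5, C8 together cover {security, backend, frontend, cloud, devops, Linux, UX, testing} — every skill.
No 2 of the 8 candidates cover everything (all 28 pairs fall short), so 3 is minimum.

3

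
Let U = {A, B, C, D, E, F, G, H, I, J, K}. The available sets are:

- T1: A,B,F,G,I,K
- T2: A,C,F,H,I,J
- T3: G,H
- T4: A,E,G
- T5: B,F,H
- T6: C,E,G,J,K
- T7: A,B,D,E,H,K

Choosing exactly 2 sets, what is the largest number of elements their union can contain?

Choosing T2, T7 covers {A, B, C, D, E, F, H, I, J, K} — 10 elements.
No choice of 2 sets does better; here G is left uncovered.

10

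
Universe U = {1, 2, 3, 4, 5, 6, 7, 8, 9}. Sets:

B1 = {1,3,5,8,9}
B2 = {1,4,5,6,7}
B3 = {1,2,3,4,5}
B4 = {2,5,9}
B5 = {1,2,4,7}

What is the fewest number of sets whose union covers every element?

B1, B2, B3 together cover {1, 2, 3, 4, 5, 6, 7, 8, 9} — every element.
No 2 of the 5 sets cover everything (all 10 pairs fall short), so 3 is minimum.

3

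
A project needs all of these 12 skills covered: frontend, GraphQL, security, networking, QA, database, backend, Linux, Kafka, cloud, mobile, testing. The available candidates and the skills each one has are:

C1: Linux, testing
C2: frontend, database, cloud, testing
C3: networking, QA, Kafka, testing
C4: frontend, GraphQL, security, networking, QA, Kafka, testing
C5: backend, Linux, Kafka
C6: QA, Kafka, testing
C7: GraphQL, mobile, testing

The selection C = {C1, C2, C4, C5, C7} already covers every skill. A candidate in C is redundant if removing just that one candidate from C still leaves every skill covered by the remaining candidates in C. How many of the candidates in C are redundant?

1

Drop C1: the rest still cover every skill — redundant.
Drop C2: database, cloud uncovered — not redundant.
Drop C4: security, networking, QA uncovered — not redundant.
Drop C5: backend uncovered — not redundant.
Drop C7: mobile uncovered — not redundant.
1 redundant: C1.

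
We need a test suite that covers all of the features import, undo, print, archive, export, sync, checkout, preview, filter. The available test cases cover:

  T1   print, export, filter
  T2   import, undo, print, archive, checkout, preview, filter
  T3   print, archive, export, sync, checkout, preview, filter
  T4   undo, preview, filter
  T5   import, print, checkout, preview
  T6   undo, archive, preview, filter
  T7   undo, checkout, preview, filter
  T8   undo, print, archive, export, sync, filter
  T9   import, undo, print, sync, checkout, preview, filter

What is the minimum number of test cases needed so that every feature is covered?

2

T2, T3 together cover {import, undo, print, archive, export, sync, checkout, preview, filter} — every feature.
No single test case contains all 9 features, so 2 is optimal.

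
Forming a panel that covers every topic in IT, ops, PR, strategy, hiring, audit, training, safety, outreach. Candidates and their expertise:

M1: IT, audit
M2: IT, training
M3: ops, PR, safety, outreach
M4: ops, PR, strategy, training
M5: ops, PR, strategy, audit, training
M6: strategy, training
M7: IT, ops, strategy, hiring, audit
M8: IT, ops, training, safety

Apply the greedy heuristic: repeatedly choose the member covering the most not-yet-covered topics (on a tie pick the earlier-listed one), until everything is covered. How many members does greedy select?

3

Pick 1: M5 covers 5 new topics (ops, PR, strategy, audit, training).
Pick 2: M3 covers 2 new topics (safety, outreach).
Pick 3: M7 covers 2 new topics (IT, hiring).
Greedy uses 3 members.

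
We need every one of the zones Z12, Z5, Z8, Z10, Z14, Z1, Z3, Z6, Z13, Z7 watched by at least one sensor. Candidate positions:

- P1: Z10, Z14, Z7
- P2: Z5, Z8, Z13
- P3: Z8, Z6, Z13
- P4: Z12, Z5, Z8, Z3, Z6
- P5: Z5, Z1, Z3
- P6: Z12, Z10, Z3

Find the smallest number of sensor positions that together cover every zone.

4

P1, P2, P4, P5 together cover {Z12, Z5, Z8, Z10, Z14, Z1, Z3, Z6, Z13, Z7} — every zone.
No 3 of the 6 sensor positions cover everything (all 20 triples fall short), so 4 is minimum.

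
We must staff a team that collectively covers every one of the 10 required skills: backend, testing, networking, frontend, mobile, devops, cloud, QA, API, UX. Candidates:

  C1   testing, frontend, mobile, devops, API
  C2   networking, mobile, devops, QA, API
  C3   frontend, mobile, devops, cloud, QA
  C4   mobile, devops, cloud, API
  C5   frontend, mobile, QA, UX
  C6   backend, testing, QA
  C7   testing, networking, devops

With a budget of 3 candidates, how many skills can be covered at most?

9

Choosing C2, C3, C6 covers {backend, testing, networking, frontend, mobile, devops, cloud, QA, API} — 9 skills.
No choice of 3 candidates does better; here UX is left uncovered.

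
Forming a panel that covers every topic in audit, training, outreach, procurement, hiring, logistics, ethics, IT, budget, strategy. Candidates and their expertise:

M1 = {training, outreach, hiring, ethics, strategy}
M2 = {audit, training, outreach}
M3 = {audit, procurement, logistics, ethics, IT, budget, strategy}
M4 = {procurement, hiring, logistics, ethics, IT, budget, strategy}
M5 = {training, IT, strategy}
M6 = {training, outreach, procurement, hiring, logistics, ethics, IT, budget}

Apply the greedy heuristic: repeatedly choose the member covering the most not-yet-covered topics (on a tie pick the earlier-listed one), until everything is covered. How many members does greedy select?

2

Pick 1: M6 covers 8 new topics (training, outreach, procurement, hiring, logistics, ethics, IT, budget).
Pick 2: M3 covers 2 new topics (audit, strategy).
Greedy uses 2 members.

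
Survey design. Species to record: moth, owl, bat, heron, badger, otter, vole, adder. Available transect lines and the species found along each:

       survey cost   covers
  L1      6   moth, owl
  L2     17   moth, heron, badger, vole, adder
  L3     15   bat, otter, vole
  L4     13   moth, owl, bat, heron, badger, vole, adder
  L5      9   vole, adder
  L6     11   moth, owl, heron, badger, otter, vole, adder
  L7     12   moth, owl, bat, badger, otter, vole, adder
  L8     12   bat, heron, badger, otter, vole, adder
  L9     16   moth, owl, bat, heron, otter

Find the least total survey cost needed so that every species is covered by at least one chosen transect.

L1, L8 cover every species at survey cost 6 + 12 = 18.
Any cover uses at least 2 transects; among all covering selections none totals below 18.

18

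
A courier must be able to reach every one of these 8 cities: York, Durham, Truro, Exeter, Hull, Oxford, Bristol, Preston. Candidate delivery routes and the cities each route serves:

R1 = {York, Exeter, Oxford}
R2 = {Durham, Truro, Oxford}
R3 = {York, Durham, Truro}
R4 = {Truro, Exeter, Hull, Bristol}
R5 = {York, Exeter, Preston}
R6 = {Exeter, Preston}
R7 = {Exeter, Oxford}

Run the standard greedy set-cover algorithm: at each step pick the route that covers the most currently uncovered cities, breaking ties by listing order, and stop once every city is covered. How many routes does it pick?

Pick 1: R4 covers 4 new cities (Truro, Exeter, Hull, Bristol).
Pick 2: R1 covers 2 new cities (York, Oxford).
Pick 3: R2 covers 1 new cities (Durham).
Pick 4: R5 covers 1 new cities (Preston).
Greedy uses 4 routes. (The true minimum is 3.)

4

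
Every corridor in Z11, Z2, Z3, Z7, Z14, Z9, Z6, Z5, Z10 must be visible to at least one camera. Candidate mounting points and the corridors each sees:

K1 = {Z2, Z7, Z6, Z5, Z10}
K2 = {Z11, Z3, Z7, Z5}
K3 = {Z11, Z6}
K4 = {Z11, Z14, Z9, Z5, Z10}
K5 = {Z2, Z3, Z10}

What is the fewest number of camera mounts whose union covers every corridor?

K1, K2, K4 together cover {Z11, Z2, Z3, Z7, Z14, Z9, Z6, Z5, Z10} — every corridor.
No 2 of the 5 camera mounts cover everything (all 10 pairs fall short), so 3 is minimum.

3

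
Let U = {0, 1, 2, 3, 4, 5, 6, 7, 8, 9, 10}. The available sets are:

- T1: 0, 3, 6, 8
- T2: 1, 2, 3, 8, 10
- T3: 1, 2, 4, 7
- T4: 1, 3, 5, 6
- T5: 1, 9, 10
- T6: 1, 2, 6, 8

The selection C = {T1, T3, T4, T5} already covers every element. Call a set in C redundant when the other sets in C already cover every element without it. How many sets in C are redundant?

Drop T1: 0, 8 uncovered — not redundant.
Drop T3: 2, 4, 7 uncovered — not redundant.
Drop T4: 5 uncovered — not redundant.
Drop T5: 9, 10 uncovered — not redundant.
None of the sets in C is redundant.

0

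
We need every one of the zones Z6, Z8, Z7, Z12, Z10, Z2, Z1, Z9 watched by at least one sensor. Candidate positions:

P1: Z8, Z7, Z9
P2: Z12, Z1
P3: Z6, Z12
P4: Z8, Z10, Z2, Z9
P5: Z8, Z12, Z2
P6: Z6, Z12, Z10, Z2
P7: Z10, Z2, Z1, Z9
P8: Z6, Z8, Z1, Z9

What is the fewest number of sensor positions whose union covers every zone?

P1, P2, P6 together cover {Z6, Z8, Z7, Z12, Z10, Z2, Z1, Z9} — every zone.
No 2 of the 8 sensor positions cover everything (all 28 pairs fall short), so 3 is minimum.

3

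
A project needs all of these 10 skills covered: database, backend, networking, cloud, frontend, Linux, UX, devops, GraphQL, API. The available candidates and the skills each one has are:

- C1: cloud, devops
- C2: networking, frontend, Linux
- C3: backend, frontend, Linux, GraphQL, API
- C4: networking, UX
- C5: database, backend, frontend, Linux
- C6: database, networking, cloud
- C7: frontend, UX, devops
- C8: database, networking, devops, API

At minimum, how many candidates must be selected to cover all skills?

C3, C6, C7 together cover {database, backend, networking, cloud, frontend, Linux, UX, devops, GraphQL, API} — every skill.
No 2 of the 8 candidates cover everything (all 28 pairs fall short), so 3 is minimum.

3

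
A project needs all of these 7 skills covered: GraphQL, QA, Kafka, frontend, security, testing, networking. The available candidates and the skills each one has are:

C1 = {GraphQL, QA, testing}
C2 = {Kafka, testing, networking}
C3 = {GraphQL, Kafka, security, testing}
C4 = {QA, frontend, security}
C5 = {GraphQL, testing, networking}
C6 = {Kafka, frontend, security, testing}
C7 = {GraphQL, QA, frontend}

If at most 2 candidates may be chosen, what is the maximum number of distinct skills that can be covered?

Choosing C1, C6 covers {GraphQL, QA, Kafka, frontend, security, testing} — 6 skills.
No choice of 2 candidates does better; here networking is left uncovered.

6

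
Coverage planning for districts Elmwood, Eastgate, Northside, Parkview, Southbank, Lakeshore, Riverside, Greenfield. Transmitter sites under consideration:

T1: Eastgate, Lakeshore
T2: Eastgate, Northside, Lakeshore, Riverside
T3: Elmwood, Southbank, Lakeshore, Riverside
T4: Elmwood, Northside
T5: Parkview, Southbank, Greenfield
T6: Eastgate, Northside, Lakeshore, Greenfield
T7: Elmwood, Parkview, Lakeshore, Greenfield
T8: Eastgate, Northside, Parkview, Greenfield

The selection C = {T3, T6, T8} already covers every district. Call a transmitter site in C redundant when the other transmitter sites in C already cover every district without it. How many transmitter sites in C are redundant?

1

Drop T3: Elmwood, Southbank, Riverside uncovered — not redundant.
Drop T6: the rest still cover every district — redundant.
Drop T8: Parkview uncovered — not redundant.
1 redundant: T6.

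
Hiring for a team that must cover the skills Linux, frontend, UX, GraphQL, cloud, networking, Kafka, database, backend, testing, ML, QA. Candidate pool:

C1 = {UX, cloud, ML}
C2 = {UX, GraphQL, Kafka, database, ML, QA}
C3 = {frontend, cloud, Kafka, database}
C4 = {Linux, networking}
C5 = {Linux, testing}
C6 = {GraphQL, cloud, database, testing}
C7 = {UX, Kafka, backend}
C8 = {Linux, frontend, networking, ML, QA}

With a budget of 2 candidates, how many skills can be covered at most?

9

Choosing C2, C8 covers {Linux, frontend, UX, GraphQL, networking, Kafka, database, ML, QA} — 9 skills.
No choice of 2 candidates does better; here cloud, backend, testing are left uncovered.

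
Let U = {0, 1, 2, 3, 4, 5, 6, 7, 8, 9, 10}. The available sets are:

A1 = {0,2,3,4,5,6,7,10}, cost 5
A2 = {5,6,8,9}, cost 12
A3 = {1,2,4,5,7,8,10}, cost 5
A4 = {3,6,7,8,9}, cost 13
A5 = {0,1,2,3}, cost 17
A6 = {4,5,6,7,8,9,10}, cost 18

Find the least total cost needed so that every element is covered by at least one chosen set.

A1, A2, A3 cover every element at cost 5 + 12 + 5 = 22.
Any cover uses at least 2 sets; among all covering selections none totals below 22.

22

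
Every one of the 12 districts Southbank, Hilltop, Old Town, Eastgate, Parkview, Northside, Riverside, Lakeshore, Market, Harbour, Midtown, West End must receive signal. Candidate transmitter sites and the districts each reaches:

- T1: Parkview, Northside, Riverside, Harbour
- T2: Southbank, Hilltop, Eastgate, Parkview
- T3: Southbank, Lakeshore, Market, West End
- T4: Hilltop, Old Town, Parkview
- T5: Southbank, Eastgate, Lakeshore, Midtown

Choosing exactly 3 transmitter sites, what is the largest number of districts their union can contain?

Choosing T1, T2, T3 covers {Southbank, Hilltop, Eastgate, Parkview, Northside, Riverside, Lakeshore, Market, Harbour, West End} — 10 districts.
No choice of 3 transmitter sites does better; here Old Town, Midtown are left uncovered.

10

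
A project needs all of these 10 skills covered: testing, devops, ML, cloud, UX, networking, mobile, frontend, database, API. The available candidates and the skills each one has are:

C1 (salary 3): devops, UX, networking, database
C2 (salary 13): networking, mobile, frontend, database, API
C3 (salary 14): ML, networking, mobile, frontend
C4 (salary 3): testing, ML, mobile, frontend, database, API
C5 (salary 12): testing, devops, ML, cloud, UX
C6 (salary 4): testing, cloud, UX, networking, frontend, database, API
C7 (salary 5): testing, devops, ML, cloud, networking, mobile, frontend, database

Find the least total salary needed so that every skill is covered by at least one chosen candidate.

9

C6, C7 cover every skill at salary 4 + 5 = 9.
Any cover uses at least 2 candidates; among all covering selections none totals below 9.
Greedy by coverage-per-salary would pick C4, C1, C6 for 10 — worse than the optimum 9.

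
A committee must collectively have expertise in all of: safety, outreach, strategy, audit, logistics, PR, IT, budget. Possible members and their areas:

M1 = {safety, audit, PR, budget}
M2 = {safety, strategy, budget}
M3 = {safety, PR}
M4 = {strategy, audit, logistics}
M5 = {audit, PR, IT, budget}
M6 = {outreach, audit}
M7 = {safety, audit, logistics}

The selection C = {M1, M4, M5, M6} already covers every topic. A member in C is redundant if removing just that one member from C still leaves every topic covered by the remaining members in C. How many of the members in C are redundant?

0

Drop M1: safety uncovered — not redundant.
Drop M4: strategy, logistics uncovered — not redundant.
Drop M5: IT uncovered — not redundant.
Drop M6: outreach uncovered — not redundant.
None of the members in C is redundant.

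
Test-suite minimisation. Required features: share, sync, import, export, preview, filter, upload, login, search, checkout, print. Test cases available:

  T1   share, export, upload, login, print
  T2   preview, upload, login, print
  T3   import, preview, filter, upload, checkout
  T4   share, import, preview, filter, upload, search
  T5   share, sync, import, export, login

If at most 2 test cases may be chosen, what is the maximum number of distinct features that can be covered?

Choosing T1, T3 covers {share, import, export, preview, filter, upload, login, checkout, print} — 9 features.
No choice of 2 test cases does better; here sync, search are left uncovered.

9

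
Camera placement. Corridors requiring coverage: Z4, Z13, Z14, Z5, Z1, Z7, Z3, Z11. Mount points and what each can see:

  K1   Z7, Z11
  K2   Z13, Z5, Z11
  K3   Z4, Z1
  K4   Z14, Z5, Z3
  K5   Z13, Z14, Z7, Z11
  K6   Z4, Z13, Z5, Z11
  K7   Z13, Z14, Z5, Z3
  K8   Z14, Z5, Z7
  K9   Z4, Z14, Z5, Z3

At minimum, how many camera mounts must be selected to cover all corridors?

K1, K3, K7 together cover {Z4, Z13, Z14, Z5, Z1, Z7, Z3, Z11} — every corridor.
No 2 of the 9 camera mounts cover everything (all 36 pairs fall short), so 3 is minimum.

3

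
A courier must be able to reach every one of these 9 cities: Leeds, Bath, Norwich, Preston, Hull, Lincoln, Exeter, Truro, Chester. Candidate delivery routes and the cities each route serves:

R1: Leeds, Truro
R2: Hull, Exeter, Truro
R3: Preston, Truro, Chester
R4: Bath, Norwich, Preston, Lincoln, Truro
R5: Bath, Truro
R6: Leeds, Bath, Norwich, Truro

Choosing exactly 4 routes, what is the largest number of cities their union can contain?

Choosing R1, R2, R3, R4 covers {Leeds, Bath, Norwich, Preston, Hull, Lincoln, Exeter, Truro, Chester} — 9 cities.
That is all 9 cities.

9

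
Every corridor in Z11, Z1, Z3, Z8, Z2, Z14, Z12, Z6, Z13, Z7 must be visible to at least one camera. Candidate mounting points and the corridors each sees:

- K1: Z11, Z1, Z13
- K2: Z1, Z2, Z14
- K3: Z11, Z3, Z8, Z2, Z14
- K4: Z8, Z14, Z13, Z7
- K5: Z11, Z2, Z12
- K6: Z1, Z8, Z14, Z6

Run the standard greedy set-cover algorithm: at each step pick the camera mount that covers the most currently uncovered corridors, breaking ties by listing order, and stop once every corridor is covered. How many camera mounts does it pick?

Pick 1: K3 covers 5 new corridors (Z11, Z3, Z8, Z2, Z14).
Pick 2: K1 covers 2 new corridors (Z1, Z13).
Pick 3: K4 covers 1 new corridors (Z7).
Pick 4: K5 covers 1 new corridors (Z12).
Pick 5: K6 covers 1 new corridors (Z6).
Greedy uses 5 camera mounts. (The true minimum is 4.)

5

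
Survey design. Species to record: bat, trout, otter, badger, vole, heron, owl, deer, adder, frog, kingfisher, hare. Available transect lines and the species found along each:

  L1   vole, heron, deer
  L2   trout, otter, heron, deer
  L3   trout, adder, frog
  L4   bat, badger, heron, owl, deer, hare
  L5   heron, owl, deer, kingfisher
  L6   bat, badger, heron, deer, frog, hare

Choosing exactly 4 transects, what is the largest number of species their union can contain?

Choosing L1, L2, L3, L4 covers {bat, trout, otter, badger, vole, heron, owl, deer, adder, frog, hare} — 11 species.
No choice of 4 transects does better; here kingfisher is left uncovered.

11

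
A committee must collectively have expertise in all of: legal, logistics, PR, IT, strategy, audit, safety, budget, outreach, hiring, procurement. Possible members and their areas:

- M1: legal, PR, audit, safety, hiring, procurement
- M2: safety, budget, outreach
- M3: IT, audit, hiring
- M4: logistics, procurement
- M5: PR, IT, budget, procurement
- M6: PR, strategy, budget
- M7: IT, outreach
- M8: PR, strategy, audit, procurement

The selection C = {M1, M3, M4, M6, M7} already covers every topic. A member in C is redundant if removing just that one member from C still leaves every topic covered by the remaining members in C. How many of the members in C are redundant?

1

Drop M1: legal, safety uncovered — not redundant.
Drop M3: the rest still cover every topic — redundant.
Drop M4: logistics uncovered — not redundant.
Drop M6: strategy, budget uncovered — not redundant.
Drop M7: outreach uncovered — not redundant.
1 redundant: M3.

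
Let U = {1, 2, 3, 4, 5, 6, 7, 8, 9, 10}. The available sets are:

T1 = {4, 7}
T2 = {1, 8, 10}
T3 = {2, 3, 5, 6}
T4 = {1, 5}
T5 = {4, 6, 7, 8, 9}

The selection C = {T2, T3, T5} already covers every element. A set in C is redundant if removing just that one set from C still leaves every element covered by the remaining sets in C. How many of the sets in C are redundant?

Drop T2: 1, 10 uncovered — not redundant.
Drop T3: 2, 3, 5 uncovered — not redundant.
Drop T5: 4, 7, 9 uncovered — not redundant.
None of the sets in C is redundant.

0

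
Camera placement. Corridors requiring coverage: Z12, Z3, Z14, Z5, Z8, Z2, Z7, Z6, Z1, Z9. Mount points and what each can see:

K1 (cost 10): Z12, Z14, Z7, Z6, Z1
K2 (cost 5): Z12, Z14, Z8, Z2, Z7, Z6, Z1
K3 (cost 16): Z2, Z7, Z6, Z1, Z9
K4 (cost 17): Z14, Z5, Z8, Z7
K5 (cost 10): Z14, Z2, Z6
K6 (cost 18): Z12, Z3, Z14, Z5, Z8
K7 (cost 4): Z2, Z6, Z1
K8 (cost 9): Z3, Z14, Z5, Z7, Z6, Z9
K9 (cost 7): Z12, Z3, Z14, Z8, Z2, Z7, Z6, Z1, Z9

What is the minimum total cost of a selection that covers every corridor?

K2, K8 cover every corridor at cost 5 + 9 = 14.
Any cover uses at least 2 camera mounts; among all covering selections none totals below 14.

14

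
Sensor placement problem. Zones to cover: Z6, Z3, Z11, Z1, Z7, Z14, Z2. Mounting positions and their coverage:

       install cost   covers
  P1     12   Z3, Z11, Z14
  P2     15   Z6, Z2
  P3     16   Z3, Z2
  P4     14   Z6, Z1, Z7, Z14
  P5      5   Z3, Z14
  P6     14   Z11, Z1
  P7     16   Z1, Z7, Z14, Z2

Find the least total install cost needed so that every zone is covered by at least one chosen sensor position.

P1, P2, P4 cover every zone at install cost 12 + 15 + 14 = 41.
Any cover uses at least 3 sensor positions; among all covering selections none totals below 41.
Greedy by coverage-per-install cost would pick P5, P4, P1, P2 for 46 — worse than the optimum 41.

41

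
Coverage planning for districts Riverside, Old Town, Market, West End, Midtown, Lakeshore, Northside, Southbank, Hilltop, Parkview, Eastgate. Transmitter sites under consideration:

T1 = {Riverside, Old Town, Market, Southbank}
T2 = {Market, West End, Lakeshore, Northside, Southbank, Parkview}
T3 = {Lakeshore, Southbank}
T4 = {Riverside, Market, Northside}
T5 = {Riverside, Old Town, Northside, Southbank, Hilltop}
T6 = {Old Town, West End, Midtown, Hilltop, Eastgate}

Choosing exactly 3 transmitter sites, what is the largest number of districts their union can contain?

11

Choosing T1, T2, T6 covers {Riverside, Old Town, Market, West End, Midtown, Lakeshore, Northside, Southbank, Hilltop, Parkview, Eastgate} — 11 districts.
That is all 11 districts.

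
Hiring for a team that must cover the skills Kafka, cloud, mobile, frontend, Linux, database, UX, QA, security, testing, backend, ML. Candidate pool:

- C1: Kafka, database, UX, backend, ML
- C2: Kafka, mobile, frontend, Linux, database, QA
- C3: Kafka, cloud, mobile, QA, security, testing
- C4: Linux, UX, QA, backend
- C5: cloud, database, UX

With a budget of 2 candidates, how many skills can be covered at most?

Choosing C1, C3 covers {Kafka, cloud, mobile, database, UX, QA, security, testing, backend, ML} — 10 skills.
No choice of 2 candidates does better; here frontend, Linux are left uncovered.

10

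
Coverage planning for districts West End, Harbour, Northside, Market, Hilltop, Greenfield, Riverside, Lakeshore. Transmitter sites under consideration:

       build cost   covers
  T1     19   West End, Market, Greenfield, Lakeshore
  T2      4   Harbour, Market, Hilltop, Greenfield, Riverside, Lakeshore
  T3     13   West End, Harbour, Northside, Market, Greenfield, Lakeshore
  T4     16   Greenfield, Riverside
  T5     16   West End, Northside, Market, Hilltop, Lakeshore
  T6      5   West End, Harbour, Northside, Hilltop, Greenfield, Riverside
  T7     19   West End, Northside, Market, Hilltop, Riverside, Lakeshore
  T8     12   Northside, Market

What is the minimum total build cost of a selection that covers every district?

T2, T6 cover every district at build cost 4 + 5 = 9.
Any cover uses at least 2 transmitter sites; among all covering selections none totals below 9.

9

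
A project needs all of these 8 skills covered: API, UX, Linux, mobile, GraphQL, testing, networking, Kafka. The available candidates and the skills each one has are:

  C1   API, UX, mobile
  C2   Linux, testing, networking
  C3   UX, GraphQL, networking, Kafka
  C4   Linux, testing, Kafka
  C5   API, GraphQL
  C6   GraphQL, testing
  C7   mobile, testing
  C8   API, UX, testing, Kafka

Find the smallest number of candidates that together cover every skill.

3

C1, C2, C3 together cover {API, UX, Linux, mobile, GraphQL, testing, networking, Kafka} — every skill.
No 2 of the 8 candidates cover everything (all 28 pairs fall short), so 3 is minimum.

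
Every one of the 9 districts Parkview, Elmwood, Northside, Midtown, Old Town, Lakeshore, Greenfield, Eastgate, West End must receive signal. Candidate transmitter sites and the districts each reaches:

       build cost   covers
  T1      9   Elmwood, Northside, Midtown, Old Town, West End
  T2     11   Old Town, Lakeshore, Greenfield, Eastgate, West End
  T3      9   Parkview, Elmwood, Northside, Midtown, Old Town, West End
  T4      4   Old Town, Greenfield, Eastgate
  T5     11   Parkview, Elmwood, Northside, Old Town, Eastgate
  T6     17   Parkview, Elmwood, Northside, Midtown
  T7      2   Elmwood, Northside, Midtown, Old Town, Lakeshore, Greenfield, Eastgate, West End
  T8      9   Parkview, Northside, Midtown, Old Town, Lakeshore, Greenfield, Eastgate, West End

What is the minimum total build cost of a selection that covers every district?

11

T3, T7 cover every district at build cost 9 + 2 = 11.
Any cover uses at least 2 transmitter sites; among all covering selections none totals below 11.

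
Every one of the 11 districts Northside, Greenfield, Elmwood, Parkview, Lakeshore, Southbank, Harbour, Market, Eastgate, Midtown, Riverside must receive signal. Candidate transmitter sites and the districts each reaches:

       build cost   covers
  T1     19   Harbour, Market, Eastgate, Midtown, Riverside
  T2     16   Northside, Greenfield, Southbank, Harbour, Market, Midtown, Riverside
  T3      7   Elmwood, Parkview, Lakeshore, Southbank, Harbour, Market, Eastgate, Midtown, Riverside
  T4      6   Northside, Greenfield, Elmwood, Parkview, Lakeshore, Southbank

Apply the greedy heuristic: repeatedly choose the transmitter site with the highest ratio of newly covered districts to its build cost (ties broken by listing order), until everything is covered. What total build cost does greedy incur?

13

Pick 1: T3 adds 9 new (Elmwood, Parkview, Lakeshore, Southbank, Harbour, Market, Eastgate, Midtown, Riverside) at build cost 7 (ratio 9/7).
Pick 2: T4 adds 2 new (Northside, Greenfield) at build cost 6 (ratio 2/6).
Greedy total build cost: 7 + 6 = 13.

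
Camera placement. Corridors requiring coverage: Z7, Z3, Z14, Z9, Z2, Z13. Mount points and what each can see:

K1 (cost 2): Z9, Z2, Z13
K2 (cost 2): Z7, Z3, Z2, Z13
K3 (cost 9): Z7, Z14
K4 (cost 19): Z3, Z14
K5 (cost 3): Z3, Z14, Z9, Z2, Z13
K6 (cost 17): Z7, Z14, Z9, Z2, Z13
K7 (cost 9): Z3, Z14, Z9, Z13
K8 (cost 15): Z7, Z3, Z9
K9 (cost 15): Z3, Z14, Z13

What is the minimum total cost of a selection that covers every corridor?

K2, K5 cover every corridor at cost 2 + 3 = 5.
Any cover uses at least 2 camera mounts; among all covering selections none totals below 5.

5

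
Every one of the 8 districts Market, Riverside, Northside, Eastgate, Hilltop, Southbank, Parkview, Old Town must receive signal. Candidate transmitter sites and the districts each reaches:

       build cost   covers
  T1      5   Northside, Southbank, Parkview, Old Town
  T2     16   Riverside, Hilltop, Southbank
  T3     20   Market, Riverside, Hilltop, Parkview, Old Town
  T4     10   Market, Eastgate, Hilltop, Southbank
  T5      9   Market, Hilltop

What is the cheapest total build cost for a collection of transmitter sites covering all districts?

31

T1, T2, T4 cover every district at build cost 5 + 16 + 10 = 31.
Any cover uses at least 3 transmitter sites; among all covering selections none totals below 31.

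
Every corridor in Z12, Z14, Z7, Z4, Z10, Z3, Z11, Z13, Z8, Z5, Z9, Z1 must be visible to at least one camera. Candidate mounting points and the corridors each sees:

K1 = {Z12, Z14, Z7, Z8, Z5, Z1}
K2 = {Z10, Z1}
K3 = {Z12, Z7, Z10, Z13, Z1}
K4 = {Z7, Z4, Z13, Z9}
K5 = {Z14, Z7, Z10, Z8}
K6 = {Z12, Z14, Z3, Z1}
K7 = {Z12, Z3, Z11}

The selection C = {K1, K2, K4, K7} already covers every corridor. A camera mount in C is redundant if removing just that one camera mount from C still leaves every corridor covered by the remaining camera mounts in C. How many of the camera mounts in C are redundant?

0

Drop K1: Z14, Z8, Z5 uncovered — not redundant.
Drop K2: Z10 uncovered — not redundant.
Drop K4: Z4, Z13, Z9 uncovered — not redundant.
Drop K7: Z3, Z11 uncovered — not redundant.
None of the camera mounts in C is redundant.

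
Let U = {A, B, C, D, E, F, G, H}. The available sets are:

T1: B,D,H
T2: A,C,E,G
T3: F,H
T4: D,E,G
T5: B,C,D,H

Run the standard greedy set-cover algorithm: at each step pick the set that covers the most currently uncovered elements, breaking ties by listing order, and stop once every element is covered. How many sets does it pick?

3

Pick 1: T2 covers 4 new elements (A, C, E, G).
Pick 2: T1 covers 3 new elements (B, D, H).
Pick 3: T3 covers 1 new elements (F).
Greedy uses 3 sets.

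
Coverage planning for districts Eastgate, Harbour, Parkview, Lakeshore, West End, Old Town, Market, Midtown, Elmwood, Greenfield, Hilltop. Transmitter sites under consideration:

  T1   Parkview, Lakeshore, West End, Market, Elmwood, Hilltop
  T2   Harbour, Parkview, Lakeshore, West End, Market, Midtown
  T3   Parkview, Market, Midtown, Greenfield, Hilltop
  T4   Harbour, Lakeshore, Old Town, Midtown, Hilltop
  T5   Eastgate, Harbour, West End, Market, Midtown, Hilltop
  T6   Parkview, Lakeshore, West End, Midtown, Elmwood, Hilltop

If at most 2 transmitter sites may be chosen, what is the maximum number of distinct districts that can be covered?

Choosing T1, T4 covers {Harbour, Parkview, Lakeshore, West End, Old Town, Market, Midtown, Elmwood, Hilltop} — 9 districts.
No choice of 2 transmitter sites does better; here Eastgate, Greenfield are left uncovered.

9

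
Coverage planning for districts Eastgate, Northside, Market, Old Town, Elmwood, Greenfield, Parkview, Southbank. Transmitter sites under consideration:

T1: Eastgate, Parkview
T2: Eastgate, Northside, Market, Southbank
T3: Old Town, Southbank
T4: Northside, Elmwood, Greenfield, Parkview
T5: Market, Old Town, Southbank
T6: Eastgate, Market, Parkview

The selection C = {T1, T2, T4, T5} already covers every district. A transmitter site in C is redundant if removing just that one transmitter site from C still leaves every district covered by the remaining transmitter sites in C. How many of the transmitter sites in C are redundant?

2

Drop T1: the rest still cover every district — redundant.
Drop T2: the rest still cover every district — redundant.
Drop T4: Elmwood, Greenfield uncovered — not redundant.
Drop T5: Old Town uncovered — not redundant.
2 redundant: T1, T2.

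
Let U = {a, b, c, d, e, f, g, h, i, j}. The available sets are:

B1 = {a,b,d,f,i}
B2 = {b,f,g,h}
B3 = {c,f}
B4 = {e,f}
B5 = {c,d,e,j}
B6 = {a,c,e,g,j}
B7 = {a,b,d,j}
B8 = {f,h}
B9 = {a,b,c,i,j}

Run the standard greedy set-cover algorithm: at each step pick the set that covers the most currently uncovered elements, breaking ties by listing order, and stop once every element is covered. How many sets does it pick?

3

Pick 1: B1 covers 5 new elements (a, b, d, f, i).
Pick 2: B6 covers 4 new elements (c, e, g, j).
Pick 3: B2 covers 1 new elements (h).
Greedy uses 3 sets.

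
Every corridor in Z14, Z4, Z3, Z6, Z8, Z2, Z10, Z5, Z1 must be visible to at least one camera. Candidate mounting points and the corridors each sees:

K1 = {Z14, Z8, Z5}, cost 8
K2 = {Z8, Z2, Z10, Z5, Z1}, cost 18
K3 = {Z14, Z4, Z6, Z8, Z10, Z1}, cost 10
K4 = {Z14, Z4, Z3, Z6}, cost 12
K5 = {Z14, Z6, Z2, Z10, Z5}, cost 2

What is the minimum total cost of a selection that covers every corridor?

K3, K4, K5 cover every corridor at cost 10 + 12 + 2 = 24.
Any cover uses at least 2 camera mounts; among all covering selections none totals below 24.

24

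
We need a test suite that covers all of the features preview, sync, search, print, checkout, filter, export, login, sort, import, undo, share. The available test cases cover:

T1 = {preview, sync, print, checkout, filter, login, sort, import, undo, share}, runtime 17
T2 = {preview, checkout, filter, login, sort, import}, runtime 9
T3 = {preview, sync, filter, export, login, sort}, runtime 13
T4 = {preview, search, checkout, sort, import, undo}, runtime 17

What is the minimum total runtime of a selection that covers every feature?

T1, T3, T4 cover every feature at runtime 17 + 13 + 17 = 47.
Any cover uses at least 3 test cases; among all covering selections none totals below 47.
Greedy by coverage-per-runtime would pick T2, T1, T3, T4 for 56 — worse than the optimum 47.

47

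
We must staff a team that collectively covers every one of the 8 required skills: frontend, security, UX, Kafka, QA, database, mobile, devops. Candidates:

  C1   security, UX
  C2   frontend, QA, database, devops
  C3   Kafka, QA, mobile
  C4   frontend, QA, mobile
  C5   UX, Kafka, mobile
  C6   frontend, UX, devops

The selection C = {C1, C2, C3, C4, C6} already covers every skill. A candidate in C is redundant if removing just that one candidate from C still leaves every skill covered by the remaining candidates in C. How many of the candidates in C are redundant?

Drop C1: security uncovered — not redundant.
Drop C2: database uncovered — not redundant.
Drop C3: Kafka uncovered — not redundant.
Drop C4: the rest still cover every skill — redundant.
Drop C6: the rest still cover every skill — redundant.
2 redundant: C4, C6.

2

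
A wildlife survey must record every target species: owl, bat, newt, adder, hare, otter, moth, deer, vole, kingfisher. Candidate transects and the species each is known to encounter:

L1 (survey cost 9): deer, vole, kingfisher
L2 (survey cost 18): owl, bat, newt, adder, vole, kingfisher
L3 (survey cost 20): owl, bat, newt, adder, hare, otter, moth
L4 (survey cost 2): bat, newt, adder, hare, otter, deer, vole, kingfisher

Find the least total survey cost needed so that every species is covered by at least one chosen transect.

L3, L4 cover every species at survey cost 20 + 2 = 22.
Any cover uses at least 2 transects; among all covering selections none totals below 22.

22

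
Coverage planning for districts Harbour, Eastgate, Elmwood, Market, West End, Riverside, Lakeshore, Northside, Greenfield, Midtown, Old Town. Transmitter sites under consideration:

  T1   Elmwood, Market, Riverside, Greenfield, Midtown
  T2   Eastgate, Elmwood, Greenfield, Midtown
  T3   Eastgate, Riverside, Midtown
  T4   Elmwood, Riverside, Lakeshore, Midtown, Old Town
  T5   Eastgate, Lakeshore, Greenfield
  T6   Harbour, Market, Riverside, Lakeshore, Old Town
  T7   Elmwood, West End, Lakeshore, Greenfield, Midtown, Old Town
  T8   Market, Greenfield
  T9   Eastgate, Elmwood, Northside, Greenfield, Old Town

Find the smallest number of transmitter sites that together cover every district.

T6, T7, T9 together cover {Harbour, Eastgate, Elmwood, Market, West End, Riverside, Lakeshore, Northside, Greenfield, Midtown, Old Town} — every district.
No 2 of the 9 transmitter sites cover everything (all 36 pairs fall short), so 3 is minimum.

3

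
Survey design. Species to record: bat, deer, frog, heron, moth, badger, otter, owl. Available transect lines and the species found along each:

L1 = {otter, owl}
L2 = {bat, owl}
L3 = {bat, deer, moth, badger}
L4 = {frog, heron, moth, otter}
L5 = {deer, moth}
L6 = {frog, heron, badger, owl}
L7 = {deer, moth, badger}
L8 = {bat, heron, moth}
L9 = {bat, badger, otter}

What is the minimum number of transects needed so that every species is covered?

L1, L3, L4 together cover {bat, deer, frog, heron, moth, badger, otter, owl} — every species.
No 2 of the 9 transects cover everything (all 36 pairs fall short), so 3 is minimum.

3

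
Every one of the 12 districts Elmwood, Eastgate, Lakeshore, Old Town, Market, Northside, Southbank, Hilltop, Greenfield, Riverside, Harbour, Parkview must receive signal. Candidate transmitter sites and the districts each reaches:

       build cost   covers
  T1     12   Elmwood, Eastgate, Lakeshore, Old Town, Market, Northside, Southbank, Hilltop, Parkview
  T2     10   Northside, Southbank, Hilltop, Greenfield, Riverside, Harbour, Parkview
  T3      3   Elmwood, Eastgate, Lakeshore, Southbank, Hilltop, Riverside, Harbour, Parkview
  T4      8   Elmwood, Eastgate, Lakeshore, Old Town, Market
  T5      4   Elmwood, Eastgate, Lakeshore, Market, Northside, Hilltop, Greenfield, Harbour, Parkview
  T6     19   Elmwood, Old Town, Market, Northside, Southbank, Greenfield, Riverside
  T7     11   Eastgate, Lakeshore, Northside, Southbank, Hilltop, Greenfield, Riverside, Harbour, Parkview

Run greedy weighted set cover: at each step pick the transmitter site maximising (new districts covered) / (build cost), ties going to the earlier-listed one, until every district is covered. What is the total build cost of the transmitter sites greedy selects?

15

Pick 1: T3 adds 8 new (Elmwood, Eastgate, Lakeshore, Southbank, Hilltop, Riverside, Harbour, Parkview) at build cost 3 (ratio 8/3).
Pick 2: T5 adds 3 new (Market, Northside, Greenfield) at build cost 4 (ratio 3/4).
Pick 3: T4 adds 1 new (Old Town) at build cost 8 (ratio 1/8).
Greedy total build cost: 3 + 4 + 8 = 15.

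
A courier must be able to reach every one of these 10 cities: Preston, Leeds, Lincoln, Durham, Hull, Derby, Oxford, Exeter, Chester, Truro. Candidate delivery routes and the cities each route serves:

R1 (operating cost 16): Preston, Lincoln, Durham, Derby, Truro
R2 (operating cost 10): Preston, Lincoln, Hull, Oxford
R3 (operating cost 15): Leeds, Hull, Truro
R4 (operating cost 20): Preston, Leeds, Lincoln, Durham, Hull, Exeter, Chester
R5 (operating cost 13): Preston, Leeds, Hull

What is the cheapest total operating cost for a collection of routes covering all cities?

R1, R2, R4 cover every city at operating cost 16 + 10 + 20 = 46.
Any cover uses at least 3 routes; among all covering selections none totals below 46.

46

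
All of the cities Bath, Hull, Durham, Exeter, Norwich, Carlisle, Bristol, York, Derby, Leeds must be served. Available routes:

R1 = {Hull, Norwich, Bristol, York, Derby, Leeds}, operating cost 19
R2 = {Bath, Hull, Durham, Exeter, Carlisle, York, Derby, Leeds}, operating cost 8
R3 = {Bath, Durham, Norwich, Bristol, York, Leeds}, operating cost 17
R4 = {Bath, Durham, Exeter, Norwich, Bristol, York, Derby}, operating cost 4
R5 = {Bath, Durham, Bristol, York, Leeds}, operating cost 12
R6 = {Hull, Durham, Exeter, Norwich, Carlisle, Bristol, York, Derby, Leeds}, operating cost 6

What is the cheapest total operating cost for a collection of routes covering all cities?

10

R4, R6 cover every city at operating cost 4 + 6 = 10.
Any cover uses at least 2 routes; among all covering selections none totals below 10.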